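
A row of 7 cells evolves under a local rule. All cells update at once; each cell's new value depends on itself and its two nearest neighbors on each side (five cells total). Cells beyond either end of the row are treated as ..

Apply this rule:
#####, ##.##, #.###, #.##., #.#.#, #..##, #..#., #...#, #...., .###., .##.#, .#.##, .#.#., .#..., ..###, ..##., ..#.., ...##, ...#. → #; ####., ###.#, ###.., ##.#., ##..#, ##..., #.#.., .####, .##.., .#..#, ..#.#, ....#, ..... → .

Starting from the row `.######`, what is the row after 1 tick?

##.##..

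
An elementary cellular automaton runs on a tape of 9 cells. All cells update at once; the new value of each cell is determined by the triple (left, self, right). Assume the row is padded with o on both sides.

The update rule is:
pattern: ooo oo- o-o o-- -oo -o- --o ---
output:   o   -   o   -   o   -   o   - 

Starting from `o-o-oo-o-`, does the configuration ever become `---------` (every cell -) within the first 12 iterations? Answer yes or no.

iteration 1: -o-oo-o-o
iteration 2: o-oo-o-oo
iteration 3: -oo-o-ooo
iteration 4: oo-o-oooo
iteration 5: o-o-ooooo
iteration 6: -o-oooooo
iteration 7: o-ooooooo
iteration 8: -oooooooo
iteration 9: ooooooooo
iteration 10: ooooooooo  (fixed point — unchanged through iteration 12)
iteration 12 is ooooooooo, still not uniform -

no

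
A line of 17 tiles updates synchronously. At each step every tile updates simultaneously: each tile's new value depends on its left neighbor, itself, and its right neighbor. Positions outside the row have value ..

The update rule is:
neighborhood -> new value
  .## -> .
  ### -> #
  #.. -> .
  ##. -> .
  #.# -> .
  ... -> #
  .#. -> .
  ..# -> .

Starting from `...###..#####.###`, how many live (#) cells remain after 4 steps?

##..#....###...#.
......##..#..#...
#####..........##
.###..########...
count of #: 11

11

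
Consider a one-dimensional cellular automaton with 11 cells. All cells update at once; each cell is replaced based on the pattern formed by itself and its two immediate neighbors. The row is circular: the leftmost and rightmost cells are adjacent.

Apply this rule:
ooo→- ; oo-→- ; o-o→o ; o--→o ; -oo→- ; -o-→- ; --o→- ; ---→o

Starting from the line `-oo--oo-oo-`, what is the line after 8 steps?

-oo--o--oo-

---o---o--o
oo--oo--o--
--o---o--o-
o--oo--o--o
-o---o--o--
--oo--o--oo
o---o--o---
-oo--o--oo-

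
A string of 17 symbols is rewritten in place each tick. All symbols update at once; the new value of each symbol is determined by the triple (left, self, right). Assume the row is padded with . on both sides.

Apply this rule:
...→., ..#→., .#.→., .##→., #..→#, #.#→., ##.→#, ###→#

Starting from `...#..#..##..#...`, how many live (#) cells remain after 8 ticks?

2

....#..#..##..#..
.....#..#..##..#.
......#..#..##..#
.......#..#..##..
........#..#..##.
.........#..#..##
..........#..#..#
...........#..#..
count of #: 2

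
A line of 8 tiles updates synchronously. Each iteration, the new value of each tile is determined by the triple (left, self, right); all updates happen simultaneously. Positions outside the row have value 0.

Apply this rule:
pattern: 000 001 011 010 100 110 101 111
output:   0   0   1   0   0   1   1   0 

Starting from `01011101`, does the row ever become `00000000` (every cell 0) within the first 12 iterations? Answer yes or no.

00110110
00111110
00100010
00000000
all cells are 0 at iteration 4

yes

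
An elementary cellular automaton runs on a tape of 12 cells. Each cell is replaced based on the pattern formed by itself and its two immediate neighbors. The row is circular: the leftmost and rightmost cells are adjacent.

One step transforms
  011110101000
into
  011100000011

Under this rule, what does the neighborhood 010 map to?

0

At position 6 the neighborhood is 010; the next row has 0 there.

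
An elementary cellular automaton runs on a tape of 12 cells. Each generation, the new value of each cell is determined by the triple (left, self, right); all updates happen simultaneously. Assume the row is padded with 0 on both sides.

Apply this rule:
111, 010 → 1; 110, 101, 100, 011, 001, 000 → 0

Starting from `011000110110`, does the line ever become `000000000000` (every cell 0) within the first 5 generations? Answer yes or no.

000000000000
all cells are 0 at generation 1

yes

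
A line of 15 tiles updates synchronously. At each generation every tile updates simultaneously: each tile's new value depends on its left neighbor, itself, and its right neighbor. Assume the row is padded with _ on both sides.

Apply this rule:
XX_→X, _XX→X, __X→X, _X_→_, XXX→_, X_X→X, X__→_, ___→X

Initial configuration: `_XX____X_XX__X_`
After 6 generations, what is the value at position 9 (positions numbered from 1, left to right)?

XXX_XXX_XXX_X__
X_XXX_XXX_XX__X
_XX_XXX_XXXX_X_
XXXXX_XXX__XX__
X___XXX_X_XXX_X
__XXX_XX_XX_XX_
position 9 holds _

_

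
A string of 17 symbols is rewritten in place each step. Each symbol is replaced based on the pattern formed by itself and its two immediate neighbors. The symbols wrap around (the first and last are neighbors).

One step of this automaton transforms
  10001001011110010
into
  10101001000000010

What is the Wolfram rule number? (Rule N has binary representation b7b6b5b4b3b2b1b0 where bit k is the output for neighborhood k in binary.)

5

position 10: 111 → 0  (bit 7 = 0)
position 12: 110 → 0  (bit 6 = 0)
position 8: 101 → 0  (bit 5 = 0)
position 1: 100 → 0  (bit 4 = 0)
position 9: 011 → 0  (bit 3 = 0)
position 0: 010 → 1  (bit 2 = 1)
position 3: 001 → 0  (bit 1 = 0)
position 2: 000 → 1  (bit 0 = 1)
bits b7..b0 = 00000101 = 5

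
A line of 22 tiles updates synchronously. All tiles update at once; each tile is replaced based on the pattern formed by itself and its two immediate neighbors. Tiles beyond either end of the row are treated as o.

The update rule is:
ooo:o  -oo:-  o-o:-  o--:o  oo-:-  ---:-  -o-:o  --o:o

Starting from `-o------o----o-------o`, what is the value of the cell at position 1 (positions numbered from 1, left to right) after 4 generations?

-oo----ooo--ooo-----o-
---o--o-o-oo-o-o---oo-
o-ooooo-o----o-oo-o---
---ooo--oo--oo----oo-o
position 1 holds -

-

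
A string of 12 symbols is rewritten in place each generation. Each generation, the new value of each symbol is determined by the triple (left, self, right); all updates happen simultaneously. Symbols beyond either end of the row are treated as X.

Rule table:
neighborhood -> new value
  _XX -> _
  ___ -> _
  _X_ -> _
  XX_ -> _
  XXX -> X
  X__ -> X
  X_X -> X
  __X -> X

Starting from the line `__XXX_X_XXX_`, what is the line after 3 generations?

XX_X_X_X_X_X
X_X_X_X_X_X_
_X_X_X_X_X_X

_X_X_X_X_X_X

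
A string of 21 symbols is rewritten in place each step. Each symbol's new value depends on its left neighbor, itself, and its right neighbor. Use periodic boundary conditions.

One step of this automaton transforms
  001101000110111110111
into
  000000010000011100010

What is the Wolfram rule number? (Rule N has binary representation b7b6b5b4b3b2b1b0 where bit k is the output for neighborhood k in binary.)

129

position 13: 111 → 1  (bit 7 = 1)
position 3: 110 → 0  (bit 6 = 0)
position 4: 101 → 0  (bit 5 = 0)
position 0: 100 → 0  (bit 4 = 0)
position 2: 011 → 0  (bit 3 = 0)
position 5: 010 → 0  (bit 2 = 0)
position 1: 001 → 0  (bit 1 = 0)
position 7: 000 → 1  (bit 0 = 1)
bits b7..b0 = 10000001 = 129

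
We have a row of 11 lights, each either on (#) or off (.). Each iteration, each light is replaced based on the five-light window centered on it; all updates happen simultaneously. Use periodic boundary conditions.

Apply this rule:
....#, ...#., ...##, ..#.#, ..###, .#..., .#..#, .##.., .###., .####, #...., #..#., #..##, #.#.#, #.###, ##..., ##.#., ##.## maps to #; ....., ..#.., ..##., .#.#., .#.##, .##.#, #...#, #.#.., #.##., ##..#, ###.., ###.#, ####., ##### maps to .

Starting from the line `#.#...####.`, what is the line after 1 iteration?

#..#.###..#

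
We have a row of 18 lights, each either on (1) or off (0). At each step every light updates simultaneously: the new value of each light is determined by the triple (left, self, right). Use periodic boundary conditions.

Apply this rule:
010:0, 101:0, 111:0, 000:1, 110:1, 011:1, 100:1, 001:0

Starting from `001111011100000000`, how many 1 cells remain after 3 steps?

101001010111111111
100100000100000000
010011110011111110
count of 1: 12

12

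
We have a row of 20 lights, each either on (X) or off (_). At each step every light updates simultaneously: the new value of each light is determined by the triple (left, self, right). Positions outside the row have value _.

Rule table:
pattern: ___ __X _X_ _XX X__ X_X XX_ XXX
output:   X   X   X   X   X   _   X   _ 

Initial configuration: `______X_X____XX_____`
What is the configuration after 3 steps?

step 1: XXXXXXX_XXXXXXXXXXXX
step 2: X_____X_X__________X
step 3: XXXXXXX_XXXXXXXXXXXX

XXXXXXX_XXXXXXXXXXXX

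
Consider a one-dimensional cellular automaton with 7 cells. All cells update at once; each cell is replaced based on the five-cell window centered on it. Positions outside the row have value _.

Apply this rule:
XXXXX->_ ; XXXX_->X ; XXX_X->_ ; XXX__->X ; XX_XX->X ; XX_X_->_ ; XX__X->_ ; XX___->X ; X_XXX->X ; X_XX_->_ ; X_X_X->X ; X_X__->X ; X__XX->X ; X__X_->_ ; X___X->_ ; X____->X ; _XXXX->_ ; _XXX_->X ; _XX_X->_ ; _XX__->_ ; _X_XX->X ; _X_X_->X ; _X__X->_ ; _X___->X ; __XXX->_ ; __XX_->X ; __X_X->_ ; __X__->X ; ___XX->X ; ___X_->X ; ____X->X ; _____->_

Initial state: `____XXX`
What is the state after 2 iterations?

XXX_X__

__XX_XX
XXX_X__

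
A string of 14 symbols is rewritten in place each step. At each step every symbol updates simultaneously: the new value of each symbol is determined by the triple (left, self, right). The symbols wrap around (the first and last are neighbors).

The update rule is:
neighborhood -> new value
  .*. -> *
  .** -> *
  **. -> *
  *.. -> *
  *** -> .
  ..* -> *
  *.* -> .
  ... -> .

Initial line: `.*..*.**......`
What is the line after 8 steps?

.*.**.*.*.*.*.

step 1: *****.***.....
step 2: *...*.*.**...*
step 3: **.**.*.***.**
step 4: .*.**.*.*.*.*.
step 5: **.**.*.*.*.**
step 6: .*.**.*.*.*.*.  (repeats step 4; period 2)
step 8: .*.**.*.*.*.*.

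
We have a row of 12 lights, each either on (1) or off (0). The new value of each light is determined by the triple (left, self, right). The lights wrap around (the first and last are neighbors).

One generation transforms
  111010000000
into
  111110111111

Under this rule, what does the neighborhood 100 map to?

0

At position 5 the neighborhood is 100; the next row has 0 there.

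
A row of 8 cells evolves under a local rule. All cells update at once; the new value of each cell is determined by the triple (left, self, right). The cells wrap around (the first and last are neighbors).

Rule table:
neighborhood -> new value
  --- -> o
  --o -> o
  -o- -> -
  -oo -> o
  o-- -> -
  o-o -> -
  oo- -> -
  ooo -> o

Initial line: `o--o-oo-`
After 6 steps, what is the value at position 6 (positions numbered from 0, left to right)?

step 1: --o--o--
step 2: oo--o--o
step 3: o--o--oo
step 4: --o--ooo
step 5: -o--ooo-
step 6: o--ooo--
position 6 holds -

-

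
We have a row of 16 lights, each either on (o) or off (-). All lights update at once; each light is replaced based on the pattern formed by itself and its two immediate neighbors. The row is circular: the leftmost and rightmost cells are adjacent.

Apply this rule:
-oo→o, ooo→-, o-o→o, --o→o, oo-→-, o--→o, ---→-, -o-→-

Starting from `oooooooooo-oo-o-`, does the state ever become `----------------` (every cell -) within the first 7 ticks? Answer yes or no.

no

tick 1: o---------oo-o-o
tick 2: -o-------oo-o-oo
tick 3: o-o-----oo-o-oo-
tick 4: -o-o---oo-o-oo-o
tick 5: o-o-o-oo-o-oo-o-
tick 6: -o-o-oo-o-oo-o-o
tick 7: o-o-oo-o-oo-o-o-
tick 7 is o-o-oo-o-oo-o-o-, still not uniform -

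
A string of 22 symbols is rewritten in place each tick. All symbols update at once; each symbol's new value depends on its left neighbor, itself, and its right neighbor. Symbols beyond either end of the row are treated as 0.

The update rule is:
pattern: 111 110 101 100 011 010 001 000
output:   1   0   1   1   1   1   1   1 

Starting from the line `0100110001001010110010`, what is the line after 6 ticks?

1111111111110111101101

1111101111111111101111
1111011111111111011110
1110111111111110111101
1101111111111101111011
1011111111111011110110
1111111111110111101101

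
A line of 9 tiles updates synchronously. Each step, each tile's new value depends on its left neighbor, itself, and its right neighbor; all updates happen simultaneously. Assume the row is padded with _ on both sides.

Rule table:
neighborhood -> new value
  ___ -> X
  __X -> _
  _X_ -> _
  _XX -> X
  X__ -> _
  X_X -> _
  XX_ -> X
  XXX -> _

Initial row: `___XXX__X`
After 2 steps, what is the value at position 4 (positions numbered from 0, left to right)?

_

XX_X_X___
XX_____XX
position 4 holds _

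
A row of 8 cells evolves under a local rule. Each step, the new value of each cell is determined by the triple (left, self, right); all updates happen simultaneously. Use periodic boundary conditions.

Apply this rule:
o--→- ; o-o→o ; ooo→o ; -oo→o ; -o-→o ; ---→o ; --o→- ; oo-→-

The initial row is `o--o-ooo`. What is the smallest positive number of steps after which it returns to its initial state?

---ooooo
-o-oooo-
-ooooo--
-oooo--o
oooo---o
ooo--o-o
oo---ooo
o--o-ooo

8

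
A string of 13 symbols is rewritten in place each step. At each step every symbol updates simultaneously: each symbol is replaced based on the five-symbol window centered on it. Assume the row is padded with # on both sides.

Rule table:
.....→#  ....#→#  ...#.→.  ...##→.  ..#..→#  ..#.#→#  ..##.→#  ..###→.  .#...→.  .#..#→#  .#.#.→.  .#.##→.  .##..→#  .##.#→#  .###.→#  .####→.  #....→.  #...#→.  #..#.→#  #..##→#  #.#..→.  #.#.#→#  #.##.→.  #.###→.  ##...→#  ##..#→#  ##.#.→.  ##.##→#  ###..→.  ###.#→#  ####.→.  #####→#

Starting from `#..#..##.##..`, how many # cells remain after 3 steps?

.########.###
#..####.##..#
.##...##.###.
count of #: 7

7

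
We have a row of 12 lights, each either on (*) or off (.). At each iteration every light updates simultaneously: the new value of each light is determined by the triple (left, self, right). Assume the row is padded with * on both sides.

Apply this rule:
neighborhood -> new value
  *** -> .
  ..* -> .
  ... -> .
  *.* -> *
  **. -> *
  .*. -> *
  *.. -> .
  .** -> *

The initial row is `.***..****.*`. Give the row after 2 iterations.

**.*..*..***
.***..*..*..

.***..*..*..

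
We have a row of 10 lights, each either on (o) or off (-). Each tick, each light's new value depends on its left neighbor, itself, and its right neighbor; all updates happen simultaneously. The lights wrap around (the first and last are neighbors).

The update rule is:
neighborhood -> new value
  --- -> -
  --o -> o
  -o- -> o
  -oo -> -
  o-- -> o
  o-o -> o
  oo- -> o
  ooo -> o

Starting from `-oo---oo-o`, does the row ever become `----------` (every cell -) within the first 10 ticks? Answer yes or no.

no

o-oo-o-ooo
oo-oooo-oo
ooo-oooo-o
oooo-oooo-
-oooo-oooo
o-oooo-ooo
oo-oooo-oo  (repeats tick 2; period 5)
tick 10: -oooo-oooo
tick 10 is -oooo-oooo, still not uniform -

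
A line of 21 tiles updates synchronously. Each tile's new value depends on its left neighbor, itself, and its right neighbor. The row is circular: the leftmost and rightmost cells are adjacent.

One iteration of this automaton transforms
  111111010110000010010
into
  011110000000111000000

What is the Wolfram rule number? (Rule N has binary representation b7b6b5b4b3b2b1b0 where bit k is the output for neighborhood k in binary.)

129

position 1: 111 → 1  (bit 7 = 1)
position 5: 110 → 0  (bit 6 = 0)
position 6: 101 → 0  (bit 5 = 0)
position 11: 100 → 0  (bit 4 = 0)
position 0: 011 → 0  (bit 3 = 0)
position 7: 010 → 0  (bit 2 = 0)
position 15: 001 → 0  (bit 1 = 0)
position 12: 000 → 1  (bit 0 = 1)
bits b7..b0 = 10000001 = 129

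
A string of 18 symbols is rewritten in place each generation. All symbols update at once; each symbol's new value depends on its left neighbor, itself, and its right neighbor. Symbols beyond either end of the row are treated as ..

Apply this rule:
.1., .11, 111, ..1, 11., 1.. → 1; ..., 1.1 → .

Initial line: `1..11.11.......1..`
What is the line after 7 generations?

11111.111.....111.
11111.1111...11111
11111.11111.111111
11111.11111.111111  (fixed point — unchanged through generation 7)

11111.11111.111111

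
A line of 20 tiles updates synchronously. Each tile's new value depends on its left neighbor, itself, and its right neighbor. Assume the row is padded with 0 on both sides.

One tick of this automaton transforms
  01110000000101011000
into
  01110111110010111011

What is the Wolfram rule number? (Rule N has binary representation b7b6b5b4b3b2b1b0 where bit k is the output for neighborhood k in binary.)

position 2: 111 → 1  (bit 7 = 1)
position 3: 110 → 1  (bit 6 = 1)
position 12: 101 → 1  (bit 5 = 1)
position 4: 100 → 0  (bit 4 = 0)
position 1: 011 → 1  (bit 3 = 1)
position 11: 010 → 0  (bit 2 = 0)
position 0: 001 → 0  (bit 1 = 0)
position 5: 000 → 1  (bit 0 = 1)
bits b7..b0 = 11101001 = 233

233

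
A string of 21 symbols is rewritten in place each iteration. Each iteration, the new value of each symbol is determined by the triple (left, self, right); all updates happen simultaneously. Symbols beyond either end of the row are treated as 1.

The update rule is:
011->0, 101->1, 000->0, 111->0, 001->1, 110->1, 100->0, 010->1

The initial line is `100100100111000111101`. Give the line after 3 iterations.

iteration 1: 101101101001001000110
iteration 2: 110110111011011001011
iteration 3: 011011001101101011100

011011001101101011100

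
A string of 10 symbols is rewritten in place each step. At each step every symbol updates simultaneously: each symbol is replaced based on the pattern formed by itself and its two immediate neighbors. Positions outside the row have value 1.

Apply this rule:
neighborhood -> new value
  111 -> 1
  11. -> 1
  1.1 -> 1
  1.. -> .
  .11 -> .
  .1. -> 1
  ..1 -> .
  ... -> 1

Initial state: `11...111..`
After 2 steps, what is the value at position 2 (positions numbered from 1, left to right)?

1

step 1: 11.1..11..
step 2: 1111...1..
position 2 holds 1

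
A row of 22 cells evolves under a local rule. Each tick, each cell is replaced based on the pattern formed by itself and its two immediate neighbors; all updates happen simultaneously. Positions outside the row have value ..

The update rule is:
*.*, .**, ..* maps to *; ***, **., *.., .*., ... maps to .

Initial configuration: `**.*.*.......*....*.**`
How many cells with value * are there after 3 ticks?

6

*.*.*.......*....*.**.
.*.*.......*....*.**..
*.*.......*....*.**...
count of *: 6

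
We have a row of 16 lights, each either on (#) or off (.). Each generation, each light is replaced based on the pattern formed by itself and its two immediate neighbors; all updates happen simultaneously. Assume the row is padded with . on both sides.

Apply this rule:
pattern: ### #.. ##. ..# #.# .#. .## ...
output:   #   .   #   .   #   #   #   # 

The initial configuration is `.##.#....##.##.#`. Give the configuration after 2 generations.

.####.##.#######
.###############

.###############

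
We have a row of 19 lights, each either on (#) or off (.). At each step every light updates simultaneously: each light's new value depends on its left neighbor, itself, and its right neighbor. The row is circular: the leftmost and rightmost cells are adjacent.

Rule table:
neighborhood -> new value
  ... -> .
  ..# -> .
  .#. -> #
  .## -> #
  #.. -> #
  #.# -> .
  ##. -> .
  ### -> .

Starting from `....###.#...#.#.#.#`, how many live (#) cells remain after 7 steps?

10

step 1: #...#...##..#.#.#.#
step 2: .#..##..#.#.#.#.#.#
step 3: .##.#.#.#.#.#.#.#.#
step 4: .#..#.#.#.#.#.#.#.#
step 5: .##.#.#.#.#.#.#.#.#  (repeats step 3; period 2)
step 7: .##.#.#.#.#.#.#.#.#
count of #: 10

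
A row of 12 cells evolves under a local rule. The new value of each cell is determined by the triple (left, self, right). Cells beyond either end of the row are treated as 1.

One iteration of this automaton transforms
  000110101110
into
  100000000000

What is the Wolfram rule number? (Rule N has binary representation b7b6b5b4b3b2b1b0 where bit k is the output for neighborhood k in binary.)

16

position 9: 111 → 0  (bit 7 = 0)
position 4: 110 → 0  (bit 6 = 0)
position 5: 101 → 0  (bit 5 = 0)
position 0: 100 → 1  (bit 4 = 1)
position 3: 011 → 0  (bit 3 = 0)
position 6: 010 → 0  (bit 2 = 0)
position 2: 001 → 0  (bit 1 = 0)
position 1: 000 → 0  (bit 0 = 0)
bits b7..b0 = 00010000 = 16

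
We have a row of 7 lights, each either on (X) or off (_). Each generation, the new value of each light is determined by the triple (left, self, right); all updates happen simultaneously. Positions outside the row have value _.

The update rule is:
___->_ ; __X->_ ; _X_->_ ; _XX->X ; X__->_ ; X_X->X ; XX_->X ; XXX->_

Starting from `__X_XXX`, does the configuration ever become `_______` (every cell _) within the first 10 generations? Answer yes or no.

yes

generation 1: ___XX_X
generation 2: ___XXX_
generation 3: ___X_X_
generation 4: ____X__
generation 5: _______
all cells are _ at generation 5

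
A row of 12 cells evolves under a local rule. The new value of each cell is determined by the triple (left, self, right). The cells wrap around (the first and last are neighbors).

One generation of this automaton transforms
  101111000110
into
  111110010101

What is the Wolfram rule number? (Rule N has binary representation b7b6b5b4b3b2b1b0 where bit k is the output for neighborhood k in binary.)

position 3: 111 → 1  (bit 7 = 1)
position 5: 110 → 0  (bit 6 = 0)
position 1: 101 → 1  (bit 5 = 1)
position 6: 100 → 0  (bit 4 = 0)
position 2: 011 → 1  (bit 3 = 1)
position 0: 010 → 1  (bit 2 = 1)
position 8: 001 → 0  (bit 1 = 0)
position 7: 000 → 1  (bit 0 = 1)
bits b7..b0 = 10101101 = 173

173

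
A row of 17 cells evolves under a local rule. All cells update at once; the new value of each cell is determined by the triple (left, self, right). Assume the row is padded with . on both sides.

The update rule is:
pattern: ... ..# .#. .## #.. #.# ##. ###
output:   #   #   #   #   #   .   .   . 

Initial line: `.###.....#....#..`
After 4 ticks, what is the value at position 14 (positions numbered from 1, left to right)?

.

##..#############
#.###............
#.#..############
#.####...........
position 14 holds .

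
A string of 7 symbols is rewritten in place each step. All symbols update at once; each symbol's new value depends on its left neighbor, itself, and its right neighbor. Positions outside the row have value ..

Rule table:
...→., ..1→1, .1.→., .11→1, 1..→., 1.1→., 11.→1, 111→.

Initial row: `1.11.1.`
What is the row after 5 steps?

..11...
.111...
11.1...
11.....
11.....

11.....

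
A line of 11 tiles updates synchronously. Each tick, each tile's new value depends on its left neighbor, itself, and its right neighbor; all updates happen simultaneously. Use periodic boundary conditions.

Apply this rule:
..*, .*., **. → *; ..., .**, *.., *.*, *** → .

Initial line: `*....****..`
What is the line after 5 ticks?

tick 1: *...*...*.*
tick 2: *..**..**..
tick 3: *.*.*.*.*.*
tick 4: *.*.*.*.*..
tick 5: *.*.*.*.*.*

*.*.*.*.*.*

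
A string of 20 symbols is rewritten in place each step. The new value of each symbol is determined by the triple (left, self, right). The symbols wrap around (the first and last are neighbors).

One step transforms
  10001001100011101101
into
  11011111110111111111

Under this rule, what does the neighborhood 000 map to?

At position 2 the neighborhood is 000; the next row has 0 there.

0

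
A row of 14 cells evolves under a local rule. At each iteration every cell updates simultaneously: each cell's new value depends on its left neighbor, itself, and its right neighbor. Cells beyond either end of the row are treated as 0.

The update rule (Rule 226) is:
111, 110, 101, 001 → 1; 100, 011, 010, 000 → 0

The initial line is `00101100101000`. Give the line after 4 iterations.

10101010000000

iteration 1: 01010101010000
iteration 2: 10101010100000
iteration 3: 01010101000000
iteration 4: 10101010000000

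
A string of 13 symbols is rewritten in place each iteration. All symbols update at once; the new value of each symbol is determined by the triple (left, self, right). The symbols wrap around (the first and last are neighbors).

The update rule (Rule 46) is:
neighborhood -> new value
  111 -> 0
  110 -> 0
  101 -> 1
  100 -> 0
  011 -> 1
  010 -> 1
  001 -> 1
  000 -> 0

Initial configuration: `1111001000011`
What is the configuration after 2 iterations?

0000011000110
0000110001100

0000110001100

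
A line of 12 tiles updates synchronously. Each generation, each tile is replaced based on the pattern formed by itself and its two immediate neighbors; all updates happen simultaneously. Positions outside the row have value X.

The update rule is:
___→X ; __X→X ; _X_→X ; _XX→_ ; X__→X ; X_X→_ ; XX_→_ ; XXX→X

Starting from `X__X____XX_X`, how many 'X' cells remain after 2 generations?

_XXXXXXX____
__XXXXX_XXXX
count of X: 9

9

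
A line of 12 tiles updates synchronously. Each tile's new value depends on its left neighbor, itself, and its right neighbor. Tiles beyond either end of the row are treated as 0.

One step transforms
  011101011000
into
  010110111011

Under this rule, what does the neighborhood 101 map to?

At position 4 the neighborhood is 101; the next row has 1 there.

1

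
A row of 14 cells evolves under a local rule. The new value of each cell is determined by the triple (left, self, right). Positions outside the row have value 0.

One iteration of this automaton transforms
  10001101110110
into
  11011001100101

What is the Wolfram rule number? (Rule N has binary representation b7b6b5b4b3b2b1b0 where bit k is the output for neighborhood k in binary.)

position 8: 111 → 1  (bit 7 = 1)
position 5: 110 → 0  (bit 6 = 0)
position 6: 101 → 0  (bit 5 = 0)
position 1: 100 → 1  (bit 4 = 1)
position 4: 011 → 1  (bit 3 = 1)
position 0: 010 → 1  (bit 2 = 1)
position 3: 001 → 1  (bit 1 = 1)
position 2: 000 → 0  (bit 0 = 0)
bits b7..b0 = 10011110 = 158

158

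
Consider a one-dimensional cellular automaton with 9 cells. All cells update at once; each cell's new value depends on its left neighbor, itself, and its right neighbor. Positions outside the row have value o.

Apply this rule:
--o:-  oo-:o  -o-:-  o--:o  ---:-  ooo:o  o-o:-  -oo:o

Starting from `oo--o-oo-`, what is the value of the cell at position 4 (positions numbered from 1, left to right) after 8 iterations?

o

ooo---oo-
oooo--oo-
ooooo-oo-
ooooo-oo-  (fixed point — unchanged through iteration 8)
position 4 holds o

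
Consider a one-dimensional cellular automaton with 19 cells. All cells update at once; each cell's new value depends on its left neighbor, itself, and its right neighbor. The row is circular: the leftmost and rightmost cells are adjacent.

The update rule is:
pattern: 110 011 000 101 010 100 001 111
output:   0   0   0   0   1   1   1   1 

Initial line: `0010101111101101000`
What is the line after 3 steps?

1101010010110111110

0110100111000001100
1000111010100010010
1101010010110111110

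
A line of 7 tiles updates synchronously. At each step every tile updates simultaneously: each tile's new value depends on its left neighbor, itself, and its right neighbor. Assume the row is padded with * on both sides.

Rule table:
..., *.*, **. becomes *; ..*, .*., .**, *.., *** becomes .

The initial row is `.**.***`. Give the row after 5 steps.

step 1: *.**...
step 2: **.*.*.
step 3: .**.*.*
step 4: *.**.*.
step 5: **.**.*

**.**.*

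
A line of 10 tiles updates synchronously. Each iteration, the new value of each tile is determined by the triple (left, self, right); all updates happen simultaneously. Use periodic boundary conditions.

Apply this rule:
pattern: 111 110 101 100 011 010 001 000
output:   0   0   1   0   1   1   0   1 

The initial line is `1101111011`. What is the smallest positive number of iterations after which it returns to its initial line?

30

0011000110
1010010100
1110011100
1000010000
1011010110
1110111101
0001100011
0101001010
0111001110
0100001000
0101101011
1111011110
1000110001
0010100101
0011100111
0010000100
1010110101
0111101111
1100011000
1001010010
1001110011
0001000010
1101011010
1011110111
0110001100
0100101001
1100111001
0000100001
0110101101
1101111011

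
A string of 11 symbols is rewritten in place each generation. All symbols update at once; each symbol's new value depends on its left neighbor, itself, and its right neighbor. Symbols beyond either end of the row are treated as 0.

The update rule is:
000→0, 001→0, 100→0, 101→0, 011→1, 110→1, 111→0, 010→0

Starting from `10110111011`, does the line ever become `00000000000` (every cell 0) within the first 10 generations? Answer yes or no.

no

00110101011
00110000011
00110000011  (fixed point — unchanged through generation 10)
generation 10 is 00110000011, still not uniform 0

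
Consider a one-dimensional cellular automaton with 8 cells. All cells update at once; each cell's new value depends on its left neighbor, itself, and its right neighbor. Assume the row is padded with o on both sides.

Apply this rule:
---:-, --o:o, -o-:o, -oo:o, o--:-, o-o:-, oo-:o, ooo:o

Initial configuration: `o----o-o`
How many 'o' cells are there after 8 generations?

6

o---oo-o
o--ooo-o
o-oooo-o
o-oooo-o  (fixed point — unchanged through generation 8)
count of o: 6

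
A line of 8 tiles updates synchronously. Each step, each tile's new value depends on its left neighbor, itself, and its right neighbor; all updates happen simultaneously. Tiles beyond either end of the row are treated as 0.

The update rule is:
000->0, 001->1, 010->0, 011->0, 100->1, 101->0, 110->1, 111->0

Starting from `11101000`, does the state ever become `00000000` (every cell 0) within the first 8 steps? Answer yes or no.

no

00100100
01011010
10001001
01010110
10000011
01000101
10101000
00000100
step 8 is 00000100, still not uniform 0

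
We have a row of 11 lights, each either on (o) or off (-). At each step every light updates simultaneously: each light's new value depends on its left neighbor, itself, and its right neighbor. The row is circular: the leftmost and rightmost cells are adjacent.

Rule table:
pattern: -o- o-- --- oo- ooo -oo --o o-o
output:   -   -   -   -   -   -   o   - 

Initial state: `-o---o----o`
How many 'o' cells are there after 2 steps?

step 1: ----o----o-
step 2: ---o----o--
count of o: 2

2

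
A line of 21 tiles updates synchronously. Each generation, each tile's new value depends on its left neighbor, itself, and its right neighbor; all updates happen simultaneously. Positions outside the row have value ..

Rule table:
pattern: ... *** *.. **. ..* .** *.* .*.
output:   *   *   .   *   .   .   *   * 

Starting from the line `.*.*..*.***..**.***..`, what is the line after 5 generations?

*...**.*..*****...***

.***..**.**...**.**.*
..**...**.*.*..**.***
*..*.*..*****...**.**
*..***...****.*..**.*
*...**.*..*****...***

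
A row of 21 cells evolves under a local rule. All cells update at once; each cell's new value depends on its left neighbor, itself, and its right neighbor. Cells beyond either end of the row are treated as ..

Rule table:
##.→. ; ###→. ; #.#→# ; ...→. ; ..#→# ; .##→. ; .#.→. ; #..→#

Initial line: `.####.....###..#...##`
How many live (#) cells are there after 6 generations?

9

#....#...#...##.#.#..
.#..#.#.#.#.#..#.#.#.
#.##.#.#.#.#.##.#.#.#
.#..#.#.#.#.#..#.#.#.  (repeats generation 2; period 2)
generation 6: .#..#.#.#.#.#..#.#.#.
count of #: 9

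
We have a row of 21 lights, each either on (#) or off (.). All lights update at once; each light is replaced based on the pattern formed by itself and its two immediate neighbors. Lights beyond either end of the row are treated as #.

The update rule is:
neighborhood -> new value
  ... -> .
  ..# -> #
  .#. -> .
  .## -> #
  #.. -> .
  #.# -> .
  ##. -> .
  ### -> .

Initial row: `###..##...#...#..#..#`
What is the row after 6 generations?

....#...#..#..##..##.

....##...#...#..#..##
...##...#...#..#..##.
..##...#...#..#..##..
.##...#...#..#..##..#
.#...#...#..#..##..##
....#...#..#..##..##.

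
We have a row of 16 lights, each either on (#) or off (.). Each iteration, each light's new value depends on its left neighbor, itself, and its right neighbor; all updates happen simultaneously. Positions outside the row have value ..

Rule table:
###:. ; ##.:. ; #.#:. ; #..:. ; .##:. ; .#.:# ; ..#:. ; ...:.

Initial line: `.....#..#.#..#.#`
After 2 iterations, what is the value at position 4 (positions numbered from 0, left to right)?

.

iteration 1: .....#..#.#..#.#  (fixed point — unchanged through iteration 2)
position 4 holds .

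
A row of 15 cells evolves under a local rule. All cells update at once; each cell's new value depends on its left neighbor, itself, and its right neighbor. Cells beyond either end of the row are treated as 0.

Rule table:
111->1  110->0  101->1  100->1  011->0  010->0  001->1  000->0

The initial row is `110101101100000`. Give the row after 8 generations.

010101101101010

generation 1: 001010010010000
generation 2: 010101101101000
generation 3: 101010010010100
generation 4: 010101101101010
generation 5: 101010010010101
generation 6: 010101101101010  (repeats generation 4; period 2)
generation 8: 010101101101010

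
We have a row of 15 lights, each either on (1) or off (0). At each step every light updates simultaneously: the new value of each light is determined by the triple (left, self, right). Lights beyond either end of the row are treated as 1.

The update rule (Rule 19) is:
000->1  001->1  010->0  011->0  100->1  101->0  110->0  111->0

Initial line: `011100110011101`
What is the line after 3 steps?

000011001100000

000011001100000
111100110011111
000011001100000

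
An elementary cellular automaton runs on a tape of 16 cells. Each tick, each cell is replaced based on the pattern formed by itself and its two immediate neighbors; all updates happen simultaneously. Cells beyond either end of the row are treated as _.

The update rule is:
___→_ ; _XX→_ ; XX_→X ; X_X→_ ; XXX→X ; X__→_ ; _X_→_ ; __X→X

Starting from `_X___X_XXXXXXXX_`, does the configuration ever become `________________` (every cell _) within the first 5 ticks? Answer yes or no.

X___X___XXXXXXX_
___X___X_XXXXXX_
__X___X___XXXXX_
_X___X___X_XXXX_
X___X___X___XXX_
tick 5 is X___X___X___XXX_, still not uniform _

no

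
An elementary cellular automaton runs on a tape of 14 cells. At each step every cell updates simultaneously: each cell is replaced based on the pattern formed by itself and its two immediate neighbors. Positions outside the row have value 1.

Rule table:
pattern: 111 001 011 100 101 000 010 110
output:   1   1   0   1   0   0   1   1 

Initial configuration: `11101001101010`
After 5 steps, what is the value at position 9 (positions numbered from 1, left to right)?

11101110101010
11100110101010
11111010101010
11111010101010  (fixed point — unchanged through step 5)
position 9 holds 1

1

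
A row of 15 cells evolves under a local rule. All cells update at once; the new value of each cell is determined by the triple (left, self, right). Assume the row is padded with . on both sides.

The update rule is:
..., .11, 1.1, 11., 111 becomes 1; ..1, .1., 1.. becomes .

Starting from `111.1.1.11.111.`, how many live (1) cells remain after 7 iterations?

14

1111.1.1111111.
11111.11111111.
11111111111111.
11111111111111.  (fixed point — unchanged through iteration 7)
count of 1: 14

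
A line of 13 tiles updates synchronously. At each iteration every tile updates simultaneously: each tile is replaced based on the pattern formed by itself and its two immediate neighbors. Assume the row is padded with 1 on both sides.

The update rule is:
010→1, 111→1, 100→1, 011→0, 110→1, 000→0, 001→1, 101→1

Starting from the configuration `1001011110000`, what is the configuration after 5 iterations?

iteration 1: 1111101111001
iteration 2: 1111110111110
iteration 3: 1111111011111
iteration 4: 1111111101111
iteration 5: 1111111110111

1111111110111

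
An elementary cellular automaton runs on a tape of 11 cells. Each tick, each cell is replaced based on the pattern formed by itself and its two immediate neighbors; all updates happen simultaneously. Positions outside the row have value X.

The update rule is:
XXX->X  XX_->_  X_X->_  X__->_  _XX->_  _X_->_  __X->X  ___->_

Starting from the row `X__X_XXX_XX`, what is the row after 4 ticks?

___X___X__X

__X___X___X
_X___X___X_
____X___X__
___X___X__X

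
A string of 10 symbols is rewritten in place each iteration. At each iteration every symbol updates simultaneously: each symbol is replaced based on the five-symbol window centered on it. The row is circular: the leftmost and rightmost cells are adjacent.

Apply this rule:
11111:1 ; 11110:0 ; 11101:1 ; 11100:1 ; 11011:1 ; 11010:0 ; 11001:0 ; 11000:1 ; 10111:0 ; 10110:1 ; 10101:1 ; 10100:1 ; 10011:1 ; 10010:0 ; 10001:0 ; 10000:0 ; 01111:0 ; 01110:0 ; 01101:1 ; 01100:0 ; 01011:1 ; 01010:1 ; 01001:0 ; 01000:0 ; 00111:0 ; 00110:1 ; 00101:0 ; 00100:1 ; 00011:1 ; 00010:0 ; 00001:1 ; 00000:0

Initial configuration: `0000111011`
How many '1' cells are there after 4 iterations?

1011001110
1110010010
0010010001
0010010001
count of 1: 3

3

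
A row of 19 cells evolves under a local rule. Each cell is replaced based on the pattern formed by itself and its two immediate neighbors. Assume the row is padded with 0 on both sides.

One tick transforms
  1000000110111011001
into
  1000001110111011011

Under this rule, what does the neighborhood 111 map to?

1

At position 11 the neighborhood is 111; the next row has 1 there.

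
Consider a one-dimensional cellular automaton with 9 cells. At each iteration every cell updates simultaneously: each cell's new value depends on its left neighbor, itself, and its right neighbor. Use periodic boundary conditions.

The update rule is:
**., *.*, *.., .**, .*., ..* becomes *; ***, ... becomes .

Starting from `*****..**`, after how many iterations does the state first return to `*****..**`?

iteration 1: ....****.
iteration 2: ...**..**
iteration 3: *.*******
iteration 4: ***......
iteration 5: *.**....*
iteration 6: *****..**

6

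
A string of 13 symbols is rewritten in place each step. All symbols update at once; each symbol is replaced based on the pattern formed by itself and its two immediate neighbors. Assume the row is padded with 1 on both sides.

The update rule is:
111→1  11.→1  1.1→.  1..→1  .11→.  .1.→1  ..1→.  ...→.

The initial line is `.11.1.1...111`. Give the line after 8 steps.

111..11..1.1.

..1.1.11...11
1.1.1..11...1
1.1.11..11...
1.1..11..11..
1.11..11..11.
1..11..11..1.
11..11..11.1.
111..11..1.1.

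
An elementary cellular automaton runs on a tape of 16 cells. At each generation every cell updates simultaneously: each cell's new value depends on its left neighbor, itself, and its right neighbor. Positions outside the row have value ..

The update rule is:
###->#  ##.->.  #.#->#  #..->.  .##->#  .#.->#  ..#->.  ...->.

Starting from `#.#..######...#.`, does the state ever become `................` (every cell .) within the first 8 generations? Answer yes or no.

###..#####....#.
##...####.....#.
#....###......#.
#....##.......#.
#....#........#.
#....#........#.  (fixed point — unchanged through generation 8)
generation 8 is #....#........#., still not uniform .

no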